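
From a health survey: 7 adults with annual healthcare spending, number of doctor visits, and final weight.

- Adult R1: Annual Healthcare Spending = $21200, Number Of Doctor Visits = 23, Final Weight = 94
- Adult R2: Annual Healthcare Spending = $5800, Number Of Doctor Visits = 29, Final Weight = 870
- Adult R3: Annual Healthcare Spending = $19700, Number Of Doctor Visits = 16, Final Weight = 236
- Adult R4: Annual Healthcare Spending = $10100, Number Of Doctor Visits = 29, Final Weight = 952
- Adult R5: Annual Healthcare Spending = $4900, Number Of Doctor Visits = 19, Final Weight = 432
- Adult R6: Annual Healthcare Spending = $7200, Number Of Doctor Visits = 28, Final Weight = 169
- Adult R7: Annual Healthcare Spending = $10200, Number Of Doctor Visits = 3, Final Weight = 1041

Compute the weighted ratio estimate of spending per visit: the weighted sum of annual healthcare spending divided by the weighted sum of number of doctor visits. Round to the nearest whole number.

Σ wᵢ·y = 21200×94 + 5800×870 + 19700×236 + 10100×952 + 4900×432 + 7200×169 + 10200×1041
  = 35255000
Σ wᵢ·x = 23×94 + 29×870 + 16×236 + 29×952 + 19×432 + 28×169 + 3×1041
  = 2162 + 25230 + 3776 + 27608 + 8208 + 4732 + 3123 = 74839
Ratio = 35255000 / 74839 = 471.07791

471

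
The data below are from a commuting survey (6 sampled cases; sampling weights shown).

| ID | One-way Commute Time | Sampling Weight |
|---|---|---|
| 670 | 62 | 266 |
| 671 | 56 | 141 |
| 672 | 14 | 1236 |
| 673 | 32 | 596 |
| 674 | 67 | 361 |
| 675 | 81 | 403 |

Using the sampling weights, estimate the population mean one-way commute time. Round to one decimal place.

Weighted sum = 62×266 + 56×141 + 14×1236 + 32×596 + 67×361 + 81×403
  = 117594
Sum of weights = 266 + 141 + 1236 + 596 + 361 + 403 = 3003
Weighted mean = 117594 / 3003 = 39.158841

39.2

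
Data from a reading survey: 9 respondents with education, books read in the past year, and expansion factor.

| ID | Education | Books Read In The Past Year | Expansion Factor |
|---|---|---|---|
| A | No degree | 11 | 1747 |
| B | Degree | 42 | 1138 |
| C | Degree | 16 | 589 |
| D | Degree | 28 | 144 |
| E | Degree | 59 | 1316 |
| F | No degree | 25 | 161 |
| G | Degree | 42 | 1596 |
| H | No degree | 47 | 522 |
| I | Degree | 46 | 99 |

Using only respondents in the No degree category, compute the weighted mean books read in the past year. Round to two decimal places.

19.66

No degree rows: A, F, H
Weighted sum = 47776
Sum of weights = 1747 + 161 + 522 = 2430
Weighted mean = 47776 / 2430 = 19.660905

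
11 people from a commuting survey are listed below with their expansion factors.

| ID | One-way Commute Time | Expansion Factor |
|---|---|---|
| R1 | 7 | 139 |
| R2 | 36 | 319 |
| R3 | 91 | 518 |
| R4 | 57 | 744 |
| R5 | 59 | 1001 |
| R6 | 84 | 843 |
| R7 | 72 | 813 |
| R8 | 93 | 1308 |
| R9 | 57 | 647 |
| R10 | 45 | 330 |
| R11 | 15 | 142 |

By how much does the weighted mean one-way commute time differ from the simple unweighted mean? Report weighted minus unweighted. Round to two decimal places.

Unweighted sum = 616
Unweighted mean = 616 / 11 = 56
Weighted sum = 7×139 + 36×319 + 91×518 + 57×744 + 59×1001 + 84×843 + 72×813 + 93×1308 + 57×647 + 45×330 + 15×142
  = 973 + 11484 + 47138 + 42408 + 59059 + 70812 + 58536 + 121644 + 36879 + 14850 + 2130 = 465913
Sum of weights = 139 + 319 + 518 + 744 + 1001 + 843 + 813 + 1308 + 647 + 330 + 142 = 6804
Weighted mean = 465913 / 6804 = 68.476337
Difference (weighted minus unweighted) = 12.476337

12.48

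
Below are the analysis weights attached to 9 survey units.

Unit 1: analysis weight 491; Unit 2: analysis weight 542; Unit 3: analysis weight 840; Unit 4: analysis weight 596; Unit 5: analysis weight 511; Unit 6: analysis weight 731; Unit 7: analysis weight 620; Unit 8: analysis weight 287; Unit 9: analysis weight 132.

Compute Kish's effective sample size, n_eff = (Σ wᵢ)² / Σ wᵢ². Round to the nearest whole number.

Σ wᵢ = 491 + 542 + 840 + 596 + 511 + 731 + 620 + 287 + 132 = 4750
Σ wᵢ² = 241081 + 293764 + 705600 + 355216 + 261121 + 534361 + 384400 + 82369 + 17424 = 2875336
n_eff = 4750² / 2875336 = 22562500 / 2875336 = 7.846909

8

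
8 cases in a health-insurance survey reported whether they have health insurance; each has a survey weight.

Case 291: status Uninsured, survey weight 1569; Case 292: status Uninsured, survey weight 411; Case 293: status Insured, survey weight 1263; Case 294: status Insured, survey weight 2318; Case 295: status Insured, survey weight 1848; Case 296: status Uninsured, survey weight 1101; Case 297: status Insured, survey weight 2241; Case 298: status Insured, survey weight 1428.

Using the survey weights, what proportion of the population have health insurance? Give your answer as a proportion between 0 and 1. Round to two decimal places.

Sum of weights for 'Insured' = 1263 + 2318 + 1848 + 2241 + 1428 = 9098
Total weight = 1569 + 411 + 1263 + 2318 + 1848 + 1101 + 2241 + 1428 = 12179
Weighted proportion = 9098 / 12179 = 0.74702357

0.75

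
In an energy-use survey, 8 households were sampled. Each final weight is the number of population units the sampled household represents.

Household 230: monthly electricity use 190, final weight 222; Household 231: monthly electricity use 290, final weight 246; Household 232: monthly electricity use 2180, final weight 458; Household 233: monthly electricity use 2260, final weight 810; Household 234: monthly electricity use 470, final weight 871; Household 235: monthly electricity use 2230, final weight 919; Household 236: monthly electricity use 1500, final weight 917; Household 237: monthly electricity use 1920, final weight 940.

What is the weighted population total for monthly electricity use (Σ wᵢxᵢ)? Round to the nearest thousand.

8582000

Weighted total = 190×222 + 290×246 + 2180×458 + 2260×810 + 470×871 + 2230×919 + 1500×917 + 1920×940
  = 42180 + 71340 + 998440 + 1830600 + 409370 + 2049370 + 1375500 + 1804800 = 8581600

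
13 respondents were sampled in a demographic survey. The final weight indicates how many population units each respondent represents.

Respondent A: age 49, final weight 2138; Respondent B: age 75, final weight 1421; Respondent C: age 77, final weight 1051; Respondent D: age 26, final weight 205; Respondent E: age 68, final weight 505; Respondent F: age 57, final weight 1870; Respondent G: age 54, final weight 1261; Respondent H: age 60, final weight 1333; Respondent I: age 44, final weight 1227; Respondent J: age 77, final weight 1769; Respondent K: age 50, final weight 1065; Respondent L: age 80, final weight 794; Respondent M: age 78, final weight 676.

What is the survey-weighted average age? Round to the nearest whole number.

62

Weighted sum = 946297
Sum of weights = 15315
Weighted mean = 946297 / 15315 = 61.7889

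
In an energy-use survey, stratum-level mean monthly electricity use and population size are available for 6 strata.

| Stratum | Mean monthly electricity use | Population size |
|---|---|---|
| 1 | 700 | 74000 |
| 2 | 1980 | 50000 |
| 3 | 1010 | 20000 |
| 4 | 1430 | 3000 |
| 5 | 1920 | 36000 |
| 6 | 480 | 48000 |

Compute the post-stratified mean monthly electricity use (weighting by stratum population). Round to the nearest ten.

1160

Σ Nₕ·x̄ₕ = 700×74000 + 1980×50000 + 1010×20000 + 1430×3000 + 1920×36000 + 480×48000
  = 51800000 + 99000000 + 20200000 + 4290000 + 69120000 + 23040000 = 267450000
Σ Nₕ = 74000 + 50000 + 20000 + 3000 + 36000 + 48000 = 231000
Overall mean = 267450000 / 231000 = 1157.7922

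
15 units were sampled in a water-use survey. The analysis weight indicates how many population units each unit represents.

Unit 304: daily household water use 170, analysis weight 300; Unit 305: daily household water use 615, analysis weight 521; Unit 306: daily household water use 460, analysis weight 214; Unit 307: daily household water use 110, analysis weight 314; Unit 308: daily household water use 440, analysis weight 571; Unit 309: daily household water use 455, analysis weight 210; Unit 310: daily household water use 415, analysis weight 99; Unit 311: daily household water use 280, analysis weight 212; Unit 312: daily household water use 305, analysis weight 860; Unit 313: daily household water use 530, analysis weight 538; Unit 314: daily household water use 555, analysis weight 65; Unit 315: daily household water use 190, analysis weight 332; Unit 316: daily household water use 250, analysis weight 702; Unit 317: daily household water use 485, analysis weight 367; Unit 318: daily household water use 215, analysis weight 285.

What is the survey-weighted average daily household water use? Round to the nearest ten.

360

Weighted sum = 2012995
Sum of weights = 5590
Weighted mean = 2012995 / 5590 = 360.10644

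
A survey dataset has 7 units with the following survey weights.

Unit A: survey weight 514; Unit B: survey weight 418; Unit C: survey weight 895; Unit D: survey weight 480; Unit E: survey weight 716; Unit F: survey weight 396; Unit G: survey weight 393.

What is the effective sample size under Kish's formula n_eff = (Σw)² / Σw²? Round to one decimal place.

Σ wᵢ = 514 + 418 + 895 + 480 + 716 + 396 + 393 = 3812
Σ wᵢ² = 264196 + 174724 + 801025 + 230400 + 512656 + 156816 + 154449 = 2294266
n_eff = 3812² / 2294266 = 14531344 / 2294266 = 6.333766

6.3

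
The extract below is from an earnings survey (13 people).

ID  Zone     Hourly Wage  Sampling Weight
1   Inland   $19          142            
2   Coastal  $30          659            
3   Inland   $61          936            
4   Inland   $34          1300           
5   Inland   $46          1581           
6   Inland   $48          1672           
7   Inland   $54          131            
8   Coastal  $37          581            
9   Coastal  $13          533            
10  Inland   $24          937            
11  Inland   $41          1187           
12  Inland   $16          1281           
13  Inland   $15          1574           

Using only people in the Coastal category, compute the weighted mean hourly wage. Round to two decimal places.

Coastal rows: 2, 8, 9
Weighted sum = 48196
Sum of weights = 659 + 581 + 533 = 1773
Weighted mean = 48196 / 1773 = 27.183305

27.18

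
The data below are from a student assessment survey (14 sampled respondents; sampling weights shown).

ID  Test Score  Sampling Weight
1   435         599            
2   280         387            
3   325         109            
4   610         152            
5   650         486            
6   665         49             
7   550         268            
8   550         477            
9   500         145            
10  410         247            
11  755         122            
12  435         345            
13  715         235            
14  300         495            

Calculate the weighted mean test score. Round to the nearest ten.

Weighted sum = 1987785
Sum of weights = 4116
Weighted mean = 1987785 / 4116 = 482.94096

480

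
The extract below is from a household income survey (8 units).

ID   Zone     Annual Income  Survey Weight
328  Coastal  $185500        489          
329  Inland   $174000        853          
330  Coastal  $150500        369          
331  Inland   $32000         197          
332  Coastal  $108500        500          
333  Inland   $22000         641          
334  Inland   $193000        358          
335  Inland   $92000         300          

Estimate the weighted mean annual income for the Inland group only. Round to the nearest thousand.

113000

Inland rows: 329, 331, 333, 334, 335
Weighted sum = 174000×853 + 32000×197 + 22000×641 + 193000×358 + 92000×300
  = 148422000 + 6304000 + 14102000 + 69094000 + 27600000 = 265522000
Sum of weights = 853 + 197 + 641 + 358 + 300 = 2349
Weighted mean = 265522000 / 2349 = 113036.19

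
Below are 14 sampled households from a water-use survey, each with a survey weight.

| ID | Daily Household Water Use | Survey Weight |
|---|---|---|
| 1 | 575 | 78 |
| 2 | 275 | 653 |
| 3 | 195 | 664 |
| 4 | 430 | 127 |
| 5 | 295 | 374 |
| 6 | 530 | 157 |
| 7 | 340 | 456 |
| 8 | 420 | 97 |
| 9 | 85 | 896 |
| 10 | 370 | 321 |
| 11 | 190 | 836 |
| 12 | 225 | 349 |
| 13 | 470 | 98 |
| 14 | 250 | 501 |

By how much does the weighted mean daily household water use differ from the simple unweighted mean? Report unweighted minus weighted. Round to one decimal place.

Unweighted sum = 4650
Unweighted mean = 4650 / 14 = 332.14286
Weighted sum = 1401440
Sum of weights = 5607
Weighted mean = 1401440 / 5607 = 249.94471
Difference (unweighted minus weighted) = 82.198145

82.2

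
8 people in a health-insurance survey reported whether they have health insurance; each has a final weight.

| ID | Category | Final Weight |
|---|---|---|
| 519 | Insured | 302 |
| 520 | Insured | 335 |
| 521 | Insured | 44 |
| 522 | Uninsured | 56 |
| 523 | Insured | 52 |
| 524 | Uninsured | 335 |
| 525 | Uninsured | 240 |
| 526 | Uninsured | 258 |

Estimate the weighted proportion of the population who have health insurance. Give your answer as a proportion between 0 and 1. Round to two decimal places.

Sum of weights for 'Insured' = 302 + 335 + 44 + 52 = 733
Total weight = 302 + 335 + 44 + 56 + 52 + 335 + 240 + 258 = 1622
Weighted proportion = 733 / 1622 = 0.45191122

0.45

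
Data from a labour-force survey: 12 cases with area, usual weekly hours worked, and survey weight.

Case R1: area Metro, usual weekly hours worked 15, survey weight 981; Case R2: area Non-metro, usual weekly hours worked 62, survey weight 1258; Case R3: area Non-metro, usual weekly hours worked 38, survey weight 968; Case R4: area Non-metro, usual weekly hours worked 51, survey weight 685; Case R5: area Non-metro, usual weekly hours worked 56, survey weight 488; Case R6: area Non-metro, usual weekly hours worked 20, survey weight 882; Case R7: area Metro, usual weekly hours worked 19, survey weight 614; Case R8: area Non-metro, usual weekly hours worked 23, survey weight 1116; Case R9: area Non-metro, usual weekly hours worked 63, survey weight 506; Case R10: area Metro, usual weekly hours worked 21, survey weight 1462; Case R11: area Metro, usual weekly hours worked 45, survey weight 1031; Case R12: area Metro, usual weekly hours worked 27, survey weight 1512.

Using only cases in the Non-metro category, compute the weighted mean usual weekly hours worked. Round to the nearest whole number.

Non-metro rows: R2, R3, R4, R5, R6, R8, R9
Weighted sum = 62×1258 + 38×968 + 51×685 + 56×488 + 20×882 + 23×1116 + 63×506
  = 252229
Sum of weights = 5903
Weighted mean = 252229 / 5903 = 42.728951

43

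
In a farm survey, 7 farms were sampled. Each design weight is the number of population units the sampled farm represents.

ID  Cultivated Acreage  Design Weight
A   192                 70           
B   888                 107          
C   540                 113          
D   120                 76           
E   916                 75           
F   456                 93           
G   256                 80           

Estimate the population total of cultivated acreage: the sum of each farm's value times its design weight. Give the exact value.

Weighted total = 192×70 + 888×107 + 540×113 + 120×76 + 916×75 + 456×93 + 256×80
  = 13440 + 95016 + 61020 + 9120 + 68700 + 42408 + 20480 = 310184

310184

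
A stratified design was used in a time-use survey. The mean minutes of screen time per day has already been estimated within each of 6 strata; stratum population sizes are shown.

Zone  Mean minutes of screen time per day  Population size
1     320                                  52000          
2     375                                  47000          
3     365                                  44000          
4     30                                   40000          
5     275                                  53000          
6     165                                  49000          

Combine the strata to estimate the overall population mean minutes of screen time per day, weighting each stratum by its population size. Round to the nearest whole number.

Σ Nₕ·x̄ₕ = 320×52000 + 375×47000 + 365×44000 + 30×40000 + 275×53000 + 165×49000
  = 16640000 + 17625000 + 16060000 + 1200000 + 14575000 + 8085000 = 74185000
Σ Nₕ = 52000 + 47000 + 44000 + 40000 + 53000 + 49000 = 285000
Overall mean = 74185000 / 285000 = 260.29825

260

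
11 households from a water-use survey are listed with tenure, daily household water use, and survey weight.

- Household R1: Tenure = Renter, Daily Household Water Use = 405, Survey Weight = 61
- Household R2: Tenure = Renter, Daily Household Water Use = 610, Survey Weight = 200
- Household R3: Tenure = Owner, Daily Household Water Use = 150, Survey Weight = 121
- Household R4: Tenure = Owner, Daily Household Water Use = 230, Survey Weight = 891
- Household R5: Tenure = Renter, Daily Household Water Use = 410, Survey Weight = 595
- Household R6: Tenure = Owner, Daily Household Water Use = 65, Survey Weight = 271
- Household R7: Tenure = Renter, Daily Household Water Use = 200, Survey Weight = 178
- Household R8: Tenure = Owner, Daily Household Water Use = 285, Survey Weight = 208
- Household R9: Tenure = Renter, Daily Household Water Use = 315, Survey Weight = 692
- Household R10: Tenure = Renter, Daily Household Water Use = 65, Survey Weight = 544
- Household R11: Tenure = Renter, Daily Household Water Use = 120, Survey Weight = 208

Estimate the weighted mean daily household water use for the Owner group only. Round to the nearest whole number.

Owner rows: R3, R4, R6, R8
Weighted sum = 150×121 + 230×891 + 65×271 + 285×208
  = 299975
Sum of weights = 121 + 891 + 271 + 208 = 1491
Weighted mean = 299975 / 1491 = 201.19048

201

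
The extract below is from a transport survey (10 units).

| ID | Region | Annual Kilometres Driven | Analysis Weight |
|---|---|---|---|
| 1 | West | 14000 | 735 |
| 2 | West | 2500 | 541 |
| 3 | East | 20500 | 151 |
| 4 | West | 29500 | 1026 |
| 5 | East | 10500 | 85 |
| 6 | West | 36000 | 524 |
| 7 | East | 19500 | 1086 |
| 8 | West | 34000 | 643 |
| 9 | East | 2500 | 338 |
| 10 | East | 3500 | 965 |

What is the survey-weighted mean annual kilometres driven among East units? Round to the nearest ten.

East rows: 3, 5, 7, 9, 10
Weighted sum = 20500×151 + 10500×85 + 19500×1086 + 2500×338 + 3500×965
  = 29387500
Sum of weights = 151 + 85 + 1086 + 338 + 965 = 2625
Weighted mean = 29387500 / 2625 = 11195.238

11200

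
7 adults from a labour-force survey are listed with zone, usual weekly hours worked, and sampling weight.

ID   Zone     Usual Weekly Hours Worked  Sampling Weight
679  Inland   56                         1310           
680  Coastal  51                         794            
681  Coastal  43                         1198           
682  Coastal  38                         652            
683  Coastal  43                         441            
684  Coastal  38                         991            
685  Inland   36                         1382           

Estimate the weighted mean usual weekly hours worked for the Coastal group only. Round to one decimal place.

Coastal rows: 680, 681, 682, 683, 684
Weighted sum = 51×794 + 43×1198 + 38×652 + 43×441 + 38×991
  = 40494 + 51514 + 24776 + 18963 + 37658 = 173405
Sum of weights = 794 + 1198 + 652 + 441 + 991 = 4076
Weighted mean = 173405 / 4076 = 42.542934

42.5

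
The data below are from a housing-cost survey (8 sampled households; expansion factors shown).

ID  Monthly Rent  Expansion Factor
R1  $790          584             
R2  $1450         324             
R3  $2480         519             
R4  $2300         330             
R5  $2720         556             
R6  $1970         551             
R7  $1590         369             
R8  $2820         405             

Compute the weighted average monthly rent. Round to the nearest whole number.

2008

Weighted sum = 790×584 + 1450×324 + 2480×519 + 2300×330 + 2720×556 + 1970×551 + 1590×369 + 2820×405
  = 7303880
Sum of weights = 3638
Weighted mean = 7303880 / 3638 = 2007.6636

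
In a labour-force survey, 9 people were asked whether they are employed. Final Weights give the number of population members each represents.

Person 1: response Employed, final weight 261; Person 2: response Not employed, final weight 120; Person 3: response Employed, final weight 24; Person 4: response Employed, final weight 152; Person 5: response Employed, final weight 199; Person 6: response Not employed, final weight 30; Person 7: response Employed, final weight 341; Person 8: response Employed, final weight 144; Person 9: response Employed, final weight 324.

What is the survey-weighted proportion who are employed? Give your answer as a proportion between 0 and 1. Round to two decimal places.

0.91

Sum of weights for 'Employed' = 261 + 24 + 152 + 199 + 341 + 144 + 324 = 1445
Total weight = 261 + 120 + 24 + 152 + 199 + 30 + 341 + 144 + 324 = 1595
Weighted proportion = 1445 / 1595 = 0.90595611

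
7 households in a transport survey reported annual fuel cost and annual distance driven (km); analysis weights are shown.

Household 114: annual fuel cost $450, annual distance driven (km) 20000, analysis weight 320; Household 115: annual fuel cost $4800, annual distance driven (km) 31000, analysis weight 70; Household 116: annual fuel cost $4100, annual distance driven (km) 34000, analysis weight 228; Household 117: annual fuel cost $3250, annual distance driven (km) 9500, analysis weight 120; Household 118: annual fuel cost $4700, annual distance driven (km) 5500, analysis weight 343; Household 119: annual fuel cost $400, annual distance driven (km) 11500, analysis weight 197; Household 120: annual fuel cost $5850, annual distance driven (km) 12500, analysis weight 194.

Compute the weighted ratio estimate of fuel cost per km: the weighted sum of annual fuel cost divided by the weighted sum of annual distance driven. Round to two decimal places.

Σ wᵢ·y = 450×320 + 4800×70 + 4100×228 + 3250×120 + 4700×343 + 400×197 + 5850×194
  = 4630600
Σ wᵢ·x = 20000×320 + 31000×70 + 34000×228 + 9500×120 + 5500×343 + 11500×197 + 12500×194
  = 6400000 + 2170000 + 7752000 + 1140000 + 1886500 + 2265500 + 2425000 = 24039000
Ratio = 4630600 / 24039000 = 0.19262865

0.19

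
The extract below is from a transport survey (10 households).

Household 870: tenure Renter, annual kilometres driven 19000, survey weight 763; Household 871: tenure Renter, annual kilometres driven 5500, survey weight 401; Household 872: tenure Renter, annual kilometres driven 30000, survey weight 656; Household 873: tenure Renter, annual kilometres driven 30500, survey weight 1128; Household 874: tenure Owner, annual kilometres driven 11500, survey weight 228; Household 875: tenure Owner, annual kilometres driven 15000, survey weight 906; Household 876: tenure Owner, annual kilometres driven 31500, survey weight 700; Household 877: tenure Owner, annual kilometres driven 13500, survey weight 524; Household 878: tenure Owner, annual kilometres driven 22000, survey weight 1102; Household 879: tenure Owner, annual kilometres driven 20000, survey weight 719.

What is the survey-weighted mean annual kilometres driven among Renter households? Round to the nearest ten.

24010

Renter rows: 870, 871, 872, 873
Weighted sum = 19000×763 + 5500×401 + 30000×656 + 30500×1128
  = 14497000 + 2205500 + 19680000 + 34404000 = 70786500
Sum of weights = 763 + 401 + 656 + 1128 = 2948
Weighted mean = 70786500 / 2948 = 24011.703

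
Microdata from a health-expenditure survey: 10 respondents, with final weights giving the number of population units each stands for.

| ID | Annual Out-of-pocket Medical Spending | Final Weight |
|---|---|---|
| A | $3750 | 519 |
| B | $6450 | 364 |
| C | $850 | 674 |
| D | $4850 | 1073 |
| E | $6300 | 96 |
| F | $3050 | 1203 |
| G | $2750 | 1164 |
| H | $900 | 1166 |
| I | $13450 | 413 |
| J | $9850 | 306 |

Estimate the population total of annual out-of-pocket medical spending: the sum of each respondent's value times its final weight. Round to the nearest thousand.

Weighted total = 3750×519 + 6450×364 + 850×674 + 4850×1073 + 6300×96 + 3050×1203 + 2750×1164 + 900×1166 + 13450×413 + 9850×306
  = 1946250 + 2347800 + 572900 + 5204050 + 604800 + 3669150 + 3201000 + 1049400 + 5554850 + 3014100 = 27164300

27164000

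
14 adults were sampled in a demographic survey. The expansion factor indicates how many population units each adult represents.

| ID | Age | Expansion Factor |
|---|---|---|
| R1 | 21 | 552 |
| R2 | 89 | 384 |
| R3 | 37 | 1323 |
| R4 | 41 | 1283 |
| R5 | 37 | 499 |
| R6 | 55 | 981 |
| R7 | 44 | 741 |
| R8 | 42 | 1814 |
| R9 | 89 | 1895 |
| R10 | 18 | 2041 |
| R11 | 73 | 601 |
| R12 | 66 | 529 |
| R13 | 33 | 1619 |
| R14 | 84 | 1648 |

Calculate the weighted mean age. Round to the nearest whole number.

Weighted sum = 804571
Sum of weights = 15910
Weighted mean = 804571 / 15910 = 50.570145

51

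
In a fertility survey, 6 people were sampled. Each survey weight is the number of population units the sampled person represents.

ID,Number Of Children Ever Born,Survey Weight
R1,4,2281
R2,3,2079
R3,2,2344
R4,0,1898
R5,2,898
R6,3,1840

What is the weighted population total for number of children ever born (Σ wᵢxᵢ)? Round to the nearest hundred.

27400

Weighted total = 4×2281 + 3×2079 + 2×2344 + 0×1898 + 2×898 + 3×1840
  = 9124 + 6237 + 4688 + 0 + 1796 + 5520 = 27365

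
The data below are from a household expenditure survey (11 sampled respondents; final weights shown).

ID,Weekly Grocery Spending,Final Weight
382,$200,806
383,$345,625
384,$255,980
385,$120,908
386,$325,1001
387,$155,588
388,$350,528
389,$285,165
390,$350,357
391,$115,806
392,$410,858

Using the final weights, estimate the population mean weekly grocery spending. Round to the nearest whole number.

Weighted sum = 200×806 + 345×625 + 255×980 + 120×908 + 325×1001 + 155×588 + 350×528 + 285×165 + 350×357 + 115×806 + 410×858
  = 161200 + 215625 + 249900 + 108960 + 325325 + 91140 + 184800 + 47025 + 124950 + 92690 + 351780 = 1953395
Sum of weights = 806 + 625 + 980 + 908 + 1001 + 588 + 528 + 165 + 357 + 806 + 858 = 7622
Weighted mean = 1953395 / 7622 = 256.28378

256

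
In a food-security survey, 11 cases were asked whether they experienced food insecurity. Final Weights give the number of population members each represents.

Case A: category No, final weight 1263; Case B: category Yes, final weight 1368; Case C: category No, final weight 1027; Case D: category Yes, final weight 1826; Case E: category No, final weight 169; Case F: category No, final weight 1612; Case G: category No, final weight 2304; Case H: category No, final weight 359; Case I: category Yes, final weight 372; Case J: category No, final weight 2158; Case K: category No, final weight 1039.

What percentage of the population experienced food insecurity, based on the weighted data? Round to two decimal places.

Sum of weights for 'Yes' = 1368 + 1826 + 372 = 3566
Total weight = 1263 + 1368 + 1027 + 1826 + 169 + 1612 + 2304 + 359 + 372 + 2158 + 1039 = 13497
Weighted proportion = 3566 / 13497 = 0.26420686 → 26.420686%

26.42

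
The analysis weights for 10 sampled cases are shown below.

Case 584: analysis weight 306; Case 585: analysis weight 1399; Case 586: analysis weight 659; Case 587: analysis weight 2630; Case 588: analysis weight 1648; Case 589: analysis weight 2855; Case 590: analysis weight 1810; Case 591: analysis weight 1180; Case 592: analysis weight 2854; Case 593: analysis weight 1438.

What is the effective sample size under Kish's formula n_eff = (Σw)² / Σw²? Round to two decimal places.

Σ wᵢ = 306 + 1399 + 659 + 2630 + 1648 + 2855 + 1810 + 1180 + 2854 + 1438 = 16779
Σ wᵢ² = 93636 + 1957201 + 434281 + 6916900 + 2715904 + 8151025 + 3276100 + 1392400 + 8145316 + 2067844 = 35150607
n_eff = 16779² / 35150607 = 281534841 / 35150607 = 8.0093877

8.01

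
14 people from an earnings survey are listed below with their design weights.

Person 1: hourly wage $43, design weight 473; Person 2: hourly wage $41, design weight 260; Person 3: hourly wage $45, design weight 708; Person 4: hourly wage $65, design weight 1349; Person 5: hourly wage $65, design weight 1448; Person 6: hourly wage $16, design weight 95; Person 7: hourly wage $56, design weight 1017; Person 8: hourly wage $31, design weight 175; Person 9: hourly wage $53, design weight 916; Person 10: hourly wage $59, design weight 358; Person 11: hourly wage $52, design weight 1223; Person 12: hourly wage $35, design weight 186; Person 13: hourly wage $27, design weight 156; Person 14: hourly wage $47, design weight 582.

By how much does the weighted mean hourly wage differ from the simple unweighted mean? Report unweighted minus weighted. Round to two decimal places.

Unweighted sum = 635
Unweighted mean = 635 / 14 = 45.357143
Weighted sum = 479903
Sum of weights = 8946
Weighted mean = 479903 / 8946 = 53.644422
Difference (unweighted minus weighted) = -8.2872792

-8.29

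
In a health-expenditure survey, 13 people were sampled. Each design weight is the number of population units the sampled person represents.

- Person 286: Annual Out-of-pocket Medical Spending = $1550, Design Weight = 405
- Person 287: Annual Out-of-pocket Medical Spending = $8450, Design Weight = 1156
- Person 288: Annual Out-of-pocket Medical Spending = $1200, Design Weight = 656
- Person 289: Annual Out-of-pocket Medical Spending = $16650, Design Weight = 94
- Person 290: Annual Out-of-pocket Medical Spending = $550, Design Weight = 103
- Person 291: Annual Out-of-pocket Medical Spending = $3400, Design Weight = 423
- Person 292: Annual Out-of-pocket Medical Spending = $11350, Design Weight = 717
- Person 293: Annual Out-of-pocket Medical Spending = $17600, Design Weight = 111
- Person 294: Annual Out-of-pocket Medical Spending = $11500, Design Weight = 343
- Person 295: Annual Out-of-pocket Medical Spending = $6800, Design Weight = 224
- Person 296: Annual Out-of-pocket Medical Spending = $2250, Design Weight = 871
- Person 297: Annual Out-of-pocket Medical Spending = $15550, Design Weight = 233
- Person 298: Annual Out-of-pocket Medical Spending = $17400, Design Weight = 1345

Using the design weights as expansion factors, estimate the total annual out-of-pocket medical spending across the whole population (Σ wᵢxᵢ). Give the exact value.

58788250

Weighted total = 58788250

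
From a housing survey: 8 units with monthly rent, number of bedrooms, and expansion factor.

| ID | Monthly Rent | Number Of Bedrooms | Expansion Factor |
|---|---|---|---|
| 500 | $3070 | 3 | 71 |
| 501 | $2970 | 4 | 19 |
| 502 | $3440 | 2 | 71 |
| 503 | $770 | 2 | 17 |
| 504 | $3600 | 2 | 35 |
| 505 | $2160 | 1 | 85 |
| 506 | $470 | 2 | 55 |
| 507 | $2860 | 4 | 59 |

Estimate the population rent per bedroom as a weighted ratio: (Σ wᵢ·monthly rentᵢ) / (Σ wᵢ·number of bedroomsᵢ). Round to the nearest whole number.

1072

Σ wᵢ·y = 3070×71 + 2970×19 + 3440×71 + 770×17 + 3600×35 + 2160×85 + 470×55 + 2860×59
  = 1035920
Σ wᵢ·x = 3×71 + 4×19 + 2×71 + 2×17 + 2×35 + 1×85 + 2×55 + 4×59
  = 966
Ratio = 1035920 / 966 = 1072.381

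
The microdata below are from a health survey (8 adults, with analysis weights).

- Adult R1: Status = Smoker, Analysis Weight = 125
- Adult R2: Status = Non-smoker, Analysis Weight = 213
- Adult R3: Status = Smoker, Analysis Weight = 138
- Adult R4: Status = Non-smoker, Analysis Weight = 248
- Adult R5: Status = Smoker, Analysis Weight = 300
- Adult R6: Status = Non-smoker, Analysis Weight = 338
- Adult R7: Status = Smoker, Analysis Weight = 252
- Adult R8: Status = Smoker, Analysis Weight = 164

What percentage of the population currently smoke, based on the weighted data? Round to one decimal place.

55.1

Sum of weights for 'Smoker' = 125 + 138 + 300 + 252 + 164 = 979
Total weight = 125 + 213 + 138 + 248 + 300 + 338 + 252 + 164 = 1778
Weighted proportion = 979 / 1778 = 0.55061867 → 55.061867%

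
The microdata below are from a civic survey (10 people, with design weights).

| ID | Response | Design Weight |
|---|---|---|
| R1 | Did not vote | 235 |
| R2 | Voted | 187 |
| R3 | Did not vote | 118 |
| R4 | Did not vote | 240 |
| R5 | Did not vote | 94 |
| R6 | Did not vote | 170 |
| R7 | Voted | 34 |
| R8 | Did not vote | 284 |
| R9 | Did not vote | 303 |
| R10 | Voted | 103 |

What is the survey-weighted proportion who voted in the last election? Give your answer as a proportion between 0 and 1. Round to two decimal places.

Sum of weights for 'Voted' = 187 + 34 + 103 = 324
Total weight = 235 + 187 + 118 + 240 + 94 + 170 + 34 + 284 + 303 + 103 = 1768
Weighted proportion = 324 / 1768 = 0.18325792

0.18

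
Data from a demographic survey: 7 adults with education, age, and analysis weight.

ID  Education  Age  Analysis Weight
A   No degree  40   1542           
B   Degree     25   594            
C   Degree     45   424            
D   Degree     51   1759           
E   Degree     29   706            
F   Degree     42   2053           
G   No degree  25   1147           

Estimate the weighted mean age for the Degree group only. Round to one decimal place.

Degree rows: B, C, D, E, F
Weighted sum = 25×594 + 45×424 + 51×1759 + 29×706 + 42×2053
  = 14850 + 19080 + 89709 + 20474 + 86226 = 230339
Sum of weights = 594 + 424 + 1759 + 706 + 2053 = 5536
Weighted mean = 230339 / 5536 = 41.607478

41.6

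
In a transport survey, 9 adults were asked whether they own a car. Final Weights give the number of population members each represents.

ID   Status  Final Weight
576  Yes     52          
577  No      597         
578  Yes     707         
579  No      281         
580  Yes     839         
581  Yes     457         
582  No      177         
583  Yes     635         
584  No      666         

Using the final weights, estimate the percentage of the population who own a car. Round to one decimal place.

Sum of weights for 'Yes' = 52 + 707 + 839 + 457 + 635 = 2690
Total weight = 52 + 597 + 707 + 281 + 839 + 457 + 177 + 635 + 666 = 4411
Weighted proportion = 2690 / 4411 = 0.60983904 → 60.983904%

61.0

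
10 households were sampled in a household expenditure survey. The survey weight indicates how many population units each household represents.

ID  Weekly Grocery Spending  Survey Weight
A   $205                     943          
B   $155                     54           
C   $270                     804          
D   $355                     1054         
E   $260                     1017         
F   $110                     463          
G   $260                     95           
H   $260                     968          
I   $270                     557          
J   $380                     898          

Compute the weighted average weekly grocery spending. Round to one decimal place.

273.8

Weighted sum = 205×943 + 155×54 + 270×804 + 355×1054 + 260×1017 + 110×463 + 260×95 + 260×968 + 270×557 + 380×898
  = 193315 + 8370 + 217080 + 374170 + 264420 + 50930 + 24700 + 251680 + 150390 + 341240 = 1876295
Sum of weights = 6853
Weighted mean = 1876295 / 6853 = 273.79177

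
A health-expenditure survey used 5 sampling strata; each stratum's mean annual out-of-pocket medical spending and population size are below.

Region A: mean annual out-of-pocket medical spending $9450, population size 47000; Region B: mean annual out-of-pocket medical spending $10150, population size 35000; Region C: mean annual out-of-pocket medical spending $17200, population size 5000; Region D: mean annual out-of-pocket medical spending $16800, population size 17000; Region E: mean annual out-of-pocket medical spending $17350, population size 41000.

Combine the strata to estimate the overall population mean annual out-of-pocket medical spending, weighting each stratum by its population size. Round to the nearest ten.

Σ Nₕ·x̄ₕ = 1882350000
Σ Nₕ = 47000 + 35000 + 5000 + 17000 + 41000 = 145000
Overall mean = 1882350000 / 145000 = 12981.724

12980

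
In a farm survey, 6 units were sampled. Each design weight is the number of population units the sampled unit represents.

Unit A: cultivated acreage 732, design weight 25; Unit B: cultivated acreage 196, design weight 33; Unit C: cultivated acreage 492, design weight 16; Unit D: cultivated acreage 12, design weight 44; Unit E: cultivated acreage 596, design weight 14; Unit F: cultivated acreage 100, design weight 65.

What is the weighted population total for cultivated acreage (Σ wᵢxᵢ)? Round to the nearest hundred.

Weighted total = 48012

48000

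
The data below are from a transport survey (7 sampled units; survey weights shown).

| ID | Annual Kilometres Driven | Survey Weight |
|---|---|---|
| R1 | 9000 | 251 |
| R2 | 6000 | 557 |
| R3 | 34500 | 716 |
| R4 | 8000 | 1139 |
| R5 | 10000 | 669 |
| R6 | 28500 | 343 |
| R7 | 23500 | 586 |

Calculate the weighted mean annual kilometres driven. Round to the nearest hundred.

Weighted sum = 69651500
Sum of weights = 251 + 557 + 716 + 1139 + 669 + 343 + 586 = 4261
Weighted mean = 69651500 / 4261 = 16346.28

16300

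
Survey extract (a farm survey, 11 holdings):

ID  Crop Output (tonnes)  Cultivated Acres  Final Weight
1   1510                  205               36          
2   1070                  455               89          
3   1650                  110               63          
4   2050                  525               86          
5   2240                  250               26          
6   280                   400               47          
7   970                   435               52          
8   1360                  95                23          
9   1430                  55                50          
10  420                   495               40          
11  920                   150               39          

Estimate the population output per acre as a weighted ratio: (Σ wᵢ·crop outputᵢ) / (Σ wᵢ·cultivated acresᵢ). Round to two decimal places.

3.96

Σ wᵢ·y = 1510×36 + 1070×89 + 1650×63 + 2050×86 + 2240×26 + 280×47 + 970×52 + 1360×23 + 1430×50 + 420×40 + 920×39
  = 54360 + 95230 + 103950 + 176300 + 58240 + 13160 + 50440 + 31280 + 71500 + 16800 + 35880 = 707140
Σ wᵢ·x = 205×36 + 455×89 + 110×63 + 525×86 + 250×26 + 400×47 + 435×52 + 95×23 + 55×50 + 495×40 + 150×39
  = 7380 + 40495 + 6930 + 45150 + 6500 + 18800 + 22620 + 2185 + 2750 + 19800 + 5850 = 178460
Ratio = 707140 / 178460 = 3.9624566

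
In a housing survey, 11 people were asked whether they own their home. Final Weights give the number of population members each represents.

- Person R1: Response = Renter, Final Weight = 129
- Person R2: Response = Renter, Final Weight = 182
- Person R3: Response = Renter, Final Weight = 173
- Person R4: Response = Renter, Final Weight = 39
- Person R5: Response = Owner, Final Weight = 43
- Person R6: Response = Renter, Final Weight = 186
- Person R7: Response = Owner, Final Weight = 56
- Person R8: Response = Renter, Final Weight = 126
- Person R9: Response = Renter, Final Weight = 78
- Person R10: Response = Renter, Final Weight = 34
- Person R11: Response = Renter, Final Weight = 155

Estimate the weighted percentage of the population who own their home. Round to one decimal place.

8.2

Sum of weights for 'Owner' = 43 + 56 = 99
Total weight = 129 + 182 + 173 + 39 + 43 + 186 + 56 + 126 + 78 + 34 + 155 = 1201
Weighted proportion = 99 / 1201 = 0.082431307 → 8.2431307%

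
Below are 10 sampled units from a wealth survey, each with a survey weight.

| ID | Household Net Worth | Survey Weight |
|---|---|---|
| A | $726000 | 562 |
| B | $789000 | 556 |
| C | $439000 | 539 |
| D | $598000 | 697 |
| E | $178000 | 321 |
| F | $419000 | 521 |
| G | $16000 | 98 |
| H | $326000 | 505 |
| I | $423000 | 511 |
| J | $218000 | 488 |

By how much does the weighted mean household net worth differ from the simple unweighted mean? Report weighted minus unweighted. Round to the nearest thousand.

Unweighted sum = 726000 + 789000 + 439000 + 598000 + 178000 + 419000 + 16000 + 326000 + 423000 + 218000 = 4132000
Unweighted mean = 4132000 / 10 = 413200
Weighted sum = 726000×562 + 789000×556 + 439000×539 + 598000×697 + 178000×321 + 419000×521 + 16000×98 + 326000×505 + 423000×511 + 218000×488
  = 408012000 + 438684000 + 236621000 + 416806000 + 57138000 + 218299000 + 1568000 + 164630000 + 216153000 + 106384000 = 2264295000
Sum of weights = 4798
Weighted mean = 2264295000 / 4798 = 471924.76
Difference (weighted minus unweighted) = 58724.76

59000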